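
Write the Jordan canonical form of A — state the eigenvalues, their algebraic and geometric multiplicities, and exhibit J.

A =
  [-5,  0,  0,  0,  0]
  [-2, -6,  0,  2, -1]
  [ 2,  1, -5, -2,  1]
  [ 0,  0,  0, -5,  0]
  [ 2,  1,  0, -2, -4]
J_2(-5) ⊕ J_1(-5) ⊕ J_1(-5) ⊕ J_1(-5)

The characteristic polynomial is
  det(x·I − A) = x^5 + 25*x^4 + 250*x^3 + 1250*x^2 + 3125*x + 3125 = (x + 5)^5

Eigenvalues and multiplicities (the geometric multiplicity of λ is n − rank(A − λI), which equals the number of Jordan blocks for λ):
  λ = -5: algebraic multiplicity = 5, geometric multiplicity = 4

Determining the block sizes for each eigenvalue:
  λ = -5: 4 blocks summing to 5 forces exactly one block of size 2 and the rest size 1 → block sizes [2, 1, 1, 1]

Assembling the blocks gives a Jordan form
J =
  [-5,  1,  0,  0,  0]
  [ 0, -5,  0,  0,  0]
  [ 0,  0, -5,  0,  0]
  [ 0,  0,  0, -5,  0]
  [ 0,  0,  0,  0, -5]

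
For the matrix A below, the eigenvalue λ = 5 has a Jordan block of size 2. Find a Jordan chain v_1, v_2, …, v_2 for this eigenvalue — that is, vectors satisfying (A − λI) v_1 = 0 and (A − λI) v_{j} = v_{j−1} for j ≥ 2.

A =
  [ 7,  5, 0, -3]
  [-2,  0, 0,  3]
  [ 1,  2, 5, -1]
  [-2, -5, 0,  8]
A Jordan chain for λ = 5 of length 2:
v_1 = (2, -2, 1, -2)ᵀ
v_2 = (1, 0, 0, 0)ᵀ

Let N = A − (5)·I. We want v_2 with N^2 v_2 = 0 but N^1 v_2 ≠ 0; then v_{j-1} := N · v_j for j = 2, …, 2.

Pick v_2 = (1, 0, 0, 0)ᵀ.
Then v_1 = N · v_2 = (2, -2, 1, -2)ᵀ.

Sanity check: (A − (5)·I) v_1 = (0, 0, 0, 0)ᵀ = 0. ✓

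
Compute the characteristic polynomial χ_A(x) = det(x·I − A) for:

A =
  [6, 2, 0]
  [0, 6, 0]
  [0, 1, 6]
x^3 - 18*x^2 + 108*x - 216

Expanding det(x·I − A) (e.g. by cofactor expansion or by noting that A is similar to its Jordan form J, which has the same characteristic polynomial as A) gives
  χ_A(x) = x^3 - 18*x^2 + 108*x - 216
which factors as (x - 6)^3. The eigenvalues (with algebraic multiplicities) are λ = 6 with multiplicity 3.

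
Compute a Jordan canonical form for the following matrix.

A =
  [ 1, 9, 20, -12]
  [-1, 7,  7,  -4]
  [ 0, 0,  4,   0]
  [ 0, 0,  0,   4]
J_3(4) ⊕ J_1(4)

The characteristic polynomial is
  det(x·I − A) = x^4 - 16*x^3 + 96*x^2 - 256*x + 256 = (x - 4)^4

Eigenvalues and multiplicities (the geometric multiplicity of λ is n − rank(A − λI), which equals the number of Jordan blocks for λ):
  λ = 4: algebraic multiplicity = 4, geometric multiplicity = 2

Determining the block sizes for each eigenvalue:
  λ = 4: with am = 4 and gm = 2, the partition is not yet determined (e.g. several partitions of 4 into 2 parts exist). Let N = A − (4)·I. Computing rank(N^1) = 2, rank(N^2) = 1, rank(N^3) = 0; the number of blocks of size ≥ j is rank(N^{j−1}) − rank(N^j), giving [2, 1, 1]. So we have 1 block(s) of size 3, 1 block(s) of size 1 → block sizes [3, 1]

Assembling the blocks gives a Jordan form
J =
  [4, 1, 0, 0]
  [0, 4, 1, 0]
  [0, 0, 4, 0]
  [0, 0, 0, 4]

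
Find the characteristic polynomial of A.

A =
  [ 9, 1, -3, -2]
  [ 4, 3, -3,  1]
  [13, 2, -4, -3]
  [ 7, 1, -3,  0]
x^4 - 8*x^3 + 24*x^2 - 32*x + 16

Expanding det(x·I − A) (e.g. by cofactor expansion or by noting that A is similar to its Jordan form J, which has the same characteristic polynomial as A) gives
  χ_A(x) = x^4 - 8*x^3 + 24*x^2 - 32*x + 16
which factors as (x - 2)^4. The eigenvalues (with algebraic multiplicities) are λ = 2 with multiplicity 4.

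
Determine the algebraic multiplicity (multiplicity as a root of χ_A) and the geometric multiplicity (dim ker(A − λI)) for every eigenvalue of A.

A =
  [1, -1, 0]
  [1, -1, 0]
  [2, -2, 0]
λ = 0: alg = 3, geom = 2

Step 1 — factor the characteristic polynomial to read off the algebraic multiplicities:
  χ_A(x) = x^3

Step 2 — compute geometric multiplicities via the rank-nullity identity g(λ) = n − rank(A − λI):
  rank(A − (0)·I) = 1, so dim ker(A − (0)·I) = n − 1 = 2

Summary:
  λ = 0: algebraic multiplicity = 3, geometric multiplicity = 2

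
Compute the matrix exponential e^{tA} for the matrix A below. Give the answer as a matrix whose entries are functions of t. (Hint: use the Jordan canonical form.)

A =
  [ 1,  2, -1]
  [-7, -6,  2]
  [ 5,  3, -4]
e^{tA} =
  [-3*t^2*exp(-3*t)/2 + 4*t*exp(-3*t) + exp(-3*t), -t^2*exp(-3*t)/2 + 2*t*exp(-3*t), t^2*exp(-3*t)/2 - t*exp(-3*t)]
  [3*t^2*exp(-3*t)/2 - 7*t*exp(-3*t), t^2*exp(-3*t)/2 - 3*t*exp(-3*t) + exp(-3*t), -t^2*exp(-3*t)/2 + 2*t*exp(-3*t)]
  [-3*t^2*exp(-3*t) + 5*t*exp(-3*t), -t^2*exp(-3*t) + 3*t*exp(-3*t), t^2*exp(-3*t) - t*exp(-3*t) + exp(-3*t)]

Strategy: write A = P · J · P⁻¹ where J is a Jordan canonical form, so e^{tA} = P · e^{tJ} · P⁻¹, and e^{tJ} can be computed block-by-block.

A has Jordan form
J =
  [-3,  1,  0]
  [ 0, -3,  1]
  [ 0,  0, -3]
(up to reordering of blocks).

Per-block formulas:
  For a 3×3 Jordan block J_3(-3): exp(t · J_3(-3)) = e^(-3t)·(I + t·N + (t^2/2)·N^2), where N is the 3×3 nilpotent shift.

After assembling e^{tJ} and conjugating by P, we get:

e^{tA} =
  [-3*t^2*exp(-3*t)/2 + 4*t*exp(-3*t) + exp(-3*t), -t^2*exp(-3*t)/2 + 2*t*exp(-3*t), t^2*exp(-3*t)/2 - t*exp(-3*t)]
  [3*t^2*exp(-3*t)/2 - 7*t*exp(-3*t), t^2*exp(-3*t)/2 - 3*t*exp(-3*t) + exp(-3*t), -t^2*exp(-3*t)/2 + 2*t*exp(-3*t)]
  [-3*t^2*exp(-3*t) + 5*t*exp(-3*t), -t^2*exp(-3*t) + 3*t*exp(-3*t), t^2*exp(-3*t) - t*exp(-3*t) + exp(-3*t)]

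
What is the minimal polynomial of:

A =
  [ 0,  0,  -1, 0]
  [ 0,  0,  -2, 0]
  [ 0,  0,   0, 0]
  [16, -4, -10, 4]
x^3 - 4*x^2

The characteristic polynomial is χ_A(x) = x^3*(x - 4), so the eigenvalues are known. The minimal polynomial is
  m_A(x) = Π_λ (x − λ)^{k_λ}
where k_λ is the size of the *largest* Jordan block for λ (equivalently, the smallest k with (A − λI)^k v = 0 for every generalised eigenvector v of λ).

  λ = 0: largest Jordan block has size 2, contributing (x − 0)^2
  λ = 4: largest Jordan block has size 1, contributing (x − 4)

So m_A(x) = x^2*(x - 4) = x^3 - 4*x^2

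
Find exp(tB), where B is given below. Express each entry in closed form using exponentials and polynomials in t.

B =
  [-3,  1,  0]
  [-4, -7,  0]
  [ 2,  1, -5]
e^{tB} =
  [2*t*exp(-5*t) + exp(-5*t), t*exp(-5*t), 0]
  [-4*t*exp(-5*t), -2*t*exp(-5*t) + exp(-5*t), 0]
  [2*t*exp(-5*t), t*exp(-5*t), exp(-5*t)]

Strategy: write B = P · J · P⁻¹ where J is a Jordan canonical form, so e^{tB} = P · e^{tJ} · P⁻¹, and e^{tJ} can be computed block-by-block.

B has Jordan form
J =
  [-5,  1,  0]
  [ 0, -5,  0]
  [ 0,  0, -5]
(up to reordering of blocks).

Per-block formulas:
  For a 2×2 Jordan block J_2(-5): exp(t · J_2(-5)) = e^(-5t)·(I + t·N), where N is the 2×2 nilpotent shift.
  For a 1×1 block at λ = -5: exp(t · [-5]) = [e^(-5t)].

After assembling e^{tJ} and conjugating by P, we get:

e^{tB} =
  [2*t*exp(-5*t) + exp(-5*t), t*exp(-5*t), 0]
  [-4*t*exp(-5*t), -2*t*exp(-5*t) + exp(-5*t), 0]
  [2*t*exp(-5*t), t*exp(-5*t), exp(-5*t)]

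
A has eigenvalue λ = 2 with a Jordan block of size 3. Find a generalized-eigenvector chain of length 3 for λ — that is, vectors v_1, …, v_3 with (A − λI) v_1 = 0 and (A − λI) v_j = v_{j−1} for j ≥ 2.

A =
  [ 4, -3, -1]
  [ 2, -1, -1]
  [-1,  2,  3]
A Jordan chain for λ = 2 of length 3:
v_1 = (-1, -1, 1)ᵀ
v_2 = (2, 2, -1)ᵀ
v_3 = (1, 0, 0)ᵀ

Let N = A − (2)·I. We want v_3 with N^3 v_3 = 0 but N^2 v_3 ≠ 0; then v_{j-1} := N · v_j for j = 3, …, 2.

Pick v_3 = (1, 0, 0)ᵀ.
Then v_2 = N · v_3 = (2, 2, -1)ᵀ.
Then v_1 = N · v_2 = (-1, -1, 1)ᵀ.

Sanity check: (A − (2)·I) v_1 = (0, 0, 0)ᵀ = 0. ✓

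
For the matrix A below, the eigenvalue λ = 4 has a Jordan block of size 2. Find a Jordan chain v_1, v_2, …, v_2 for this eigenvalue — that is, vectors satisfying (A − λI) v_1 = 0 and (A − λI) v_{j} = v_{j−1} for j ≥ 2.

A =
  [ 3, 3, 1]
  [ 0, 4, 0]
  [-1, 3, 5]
A Jordan chain for λ = 4 of length 2:
v_1 = (-1, 0, -1)ᵀ
v_2 = (1, 0, 0)ᵀ

Let N = A − (4)·I. We want v_2 with N^2 v_2 = 0 but N^1 v_2 ≠ 0; then v_{j-1} := N · v_j for j = 2, …, 2.

Pick v_2 = (1, 0, 0)ᵀ.
Then v_1 = N · v_2 = (-1, 0, -1)ᵀ.

Sanity check: (A − (4)·I) v_1 = (0, 0, 0)ᵀ = 0. ✓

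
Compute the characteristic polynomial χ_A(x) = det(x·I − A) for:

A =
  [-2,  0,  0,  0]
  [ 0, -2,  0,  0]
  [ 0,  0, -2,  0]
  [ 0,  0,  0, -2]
x^4 + 8*x^3 + 24*x^2 + 32*x + 16

Expanding det(x·I − A) (e.g. by cofactor expansion or by noting that A is similar to its Jordan form J, which has the same characteristic polynomial as A) gives
  χ_A(x) = x^4 + 8*x^3 + 24*x^2 + 32*x + 16
which factors as (x + 2)^4. The eigenvalues (with algebraic multiplicities) are λ = -2 with multiplicity 4.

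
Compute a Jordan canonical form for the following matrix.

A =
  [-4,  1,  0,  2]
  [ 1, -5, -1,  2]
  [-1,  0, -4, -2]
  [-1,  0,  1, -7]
J_3(-5) ⊕ J_1(-5)

The characteristic polynomial is
  det(x·I − A) = x^4 + 20*x^3 + 150*x^2 + 500*x + 625 = (x + 5)^4

Eigenvalues and multiplicities (the geometric multiplicity of λ is n − rank(A − λI), which equals the number of Jordan blocks for λ):
  λ = -5: algebraic multiplicity = 4, geometric multiplicity = 2

Determining the block sizes for each eigenvalue:
  λ = -5: with am = 4 and gm = 2, the partition is not yet determined (e.g. several partitions of 4 into 2 parts exist). Let N = A − (-5)·I. Computing rank(N^1) = 2, rank(N^2) = 1, rank(N^3) = 0; the number of blocks of size ≥ j is rank(N^{j−1}) − rank(N^j), giving [2, 1, 1]. So we have 1 block(s) of size 3, 1 block(s) of size 1 → block sizes [3, 1]

Assembling the blocks gives a Jordan form
J =
  [-5,  1,  0,  0]
  [ 0, -5,  1,  0]
  [ 0,  0, -5,  0]
  [ 0,  0,  0, -5]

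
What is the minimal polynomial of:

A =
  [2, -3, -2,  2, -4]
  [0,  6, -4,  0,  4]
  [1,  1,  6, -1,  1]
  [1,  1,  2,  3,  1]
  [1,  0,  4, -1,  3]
x^2 - 8*x + 16

The characteristic polynomial is χ_A(x) = (x - 4)^5, so the eigenvalues are known. The minimal polynomial is
  m_A(x) = Π_λ (x − λ)^{k_λ}
where k_λ is the size of the *largest* Jordan block for λ (equivalently, the smallest k with (A − λI)^k v = 0 for every generalised eigenvector v of λ).

  λ = 4: largest Jordan block has size 2, contributing (x − 4)^2

So m_A(x) = (x - 4)^2 = x^2 - 8*x + 16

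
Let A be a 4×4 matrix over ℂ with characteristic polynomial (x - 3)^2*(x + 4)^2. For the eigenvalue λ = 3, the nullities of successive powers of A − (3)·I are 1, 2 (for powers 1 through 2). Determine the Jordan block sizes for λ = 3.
Block sizes for λ = 3: [2]

From the dimensions of kernels of powers, the number of Jordan blocks of size at least j is d_j − d_{j−1} where d_j = dim ker(N^j) (with d_0 = 0). Computing the differences gives [1, 1].
The number of blocks of size exactly k is (#blocks of size ≥ k) − (#blocks of size ≥ k + 1), so the partition is: 1 block(s) of size 2.
In nonincreasing order the block sizes are [2].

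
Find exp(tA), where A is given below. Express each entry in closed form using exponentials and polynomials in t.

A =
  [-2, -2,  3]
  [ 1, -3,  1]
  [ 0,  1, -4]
e^{tA} =
  [-t^2*exp(-3*t)/2 + t*exp(-3*t) + exp(-3*t), t^2*exp(-3*t)/2 - 2*t*exp(-3*t), -t^2*exp(-3*t) + 3*t*exp(-3*t)]
  [t^2*exp(-3*t)/2 + t*exp(-3*t), -t^2*exp(-3*t)/2 + exp(-3*t), t^2*exp(-3*t) + t*exp(-3*t)]
  [t^2*exp(-3*t)/2, -t^2*exp(-3*t)/2 + t*exp(-3*t), t^2*exp(-3*t) - t*exp(-3*t) + exp(-3*t)]

Strategy: write A = P · J · P⁻¹ where J is a Jordan canonical form, so e^{tA} = P · e^{tJ} · P⁻¹, and e^{tJ} can be computed block-by-block.

A has Jordan form
J =
  [-3,  1,  0]
  [ 0, -3,  1]
  [ 0,  0, -3]
(up to reordering of blocks).

Per-block formulas:
  For a 3×3 Jordan block J_3(-3): exp(t · J_3(-3)) = e^(-3t)·(I + t·N + (t^2/2)·N^2), where N is the 3×3 nilpotent shift.

After assembling e^{tJ} and conjugating by P, we get:

e^{tA} =
  [-t^2*exp(-3*t)/2 + t*exp(-3*t) + exp(-3*t), t^2*exp(-3*t)/2 - 2*t*exp(-3*t), -t^2*exp(-3*t) + 3*t*exp(-3*t)]
  [t^2*exp(-3*t)/2 + t*exp(-3*t), -t^2*exp(-3*t)/2 + exp(-3*t), t^2*exp(-3*t) + t*exp(-3*t)]
  [t^2*exp(-3*t)/2, -t^2*exp(-3*t)/2 + t*exp(-3*t), t^2*exp(-3*t) - t*exp(-3*t) + exp(-3*t)]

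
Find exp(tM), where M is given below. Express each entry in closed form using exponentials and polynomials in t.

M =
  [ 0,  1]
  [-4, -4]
e^{tM} =
  [2*t*exp(-2*t) + exp(-2*t), t*exp(-2*t)]
  [-4*t*exp(-2*t), -2*t*exp(-2*t) + exp(-2*t)]

Strategy: write M = P · J · P⁻¹ where J is a Jordan canonical form, so e^{tM} = P · e^{tJ} · P⁻¹, and e^{tJ} can be computed block-by-block.

M has Jordan form
J =
  [-2,  1]
  [ 0, -2]
(up to reordering of blocks).

Per-block formulas:
  For a 2×2 Jordan block J_2(-2): exp(t · J_2(-2)) = e^(-2t)·(I + t·N), where N is the 2×2 nilpotent shift.

After assembling e^{tJ} and conjugating by P, we get:

e^{tM} =
  [2*t*exp(-2*t) + exp(-2*t), t*exp(-2*t)]
  [-4*t*exp(-2*t), -2*t*exp(-2*t) + exp(-2*t)]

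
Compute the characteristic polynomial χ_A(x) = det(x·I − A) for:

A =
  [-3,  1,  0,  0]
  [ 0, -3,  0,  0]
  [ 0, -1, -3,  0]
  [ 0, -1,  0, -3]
x^4 + 12*x^3 + 54*x^2 + 108*x + 81

Expanding det(x·I − A) (e.g. by cofactor expansion or by noting that A is similar to its Jordan form J, which has the same characteristic polynomial as A) gives
  χ_A(x) = x^4 + 12*x^3 + 54*x^2 + 108*x + 81
which factors as (x + 3)^4. The eigenvalues (with algebraic multiplicities) are λ = -3 with multiplicity 4.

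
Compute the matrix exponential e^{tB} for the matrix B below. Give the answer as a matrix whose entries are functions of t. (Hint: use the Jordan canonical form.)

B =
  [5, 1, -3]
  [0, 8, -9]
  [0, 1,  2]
e^{tB} =
  [exp(5*t), t*exp(5*t), -3*t*exp(5*t)]
  [0, 3*t*exp(5*t) + exp(5*t), -9*t*exp(5*t)]
  [0, t*exp(5*t), -3*t*exp(5*t) + exp(5*t)]

Strategy: write B = P · J · P⁻¹ where J is a Jordan canonical form, so e^{tB} = P · e^{tJ} · P⁻¹, and e^{tJ} can be computed block-by-block.

B has Jordan form
J =
  [5, 1, 0]
  [0, 5, 0]
  [0, 0, 5]
(up to reordering of blocks).

Per-block formulas:
  For a 1×1 block at λ = 5: exp(t · [5]) = [e^(5t)].
  For a 2×2 Jordan block J_2(5): exp(t · J_2(5)) = e^(5t)·(I + t·N), where N is the 2×2 nilpotent shift.

After assembling e^{tJ} and conjugating by P, we get:

e^{tB} =
  [exp(5*t), t*exp(5*t), -3*t*exp(5*t)]
  [0, 3*t*exp(5*t) + exp(5*t), -9*t*exp(5*t)]
  [0, t*exp(5*t), -3*t*exp(5*t) + exp(5*t)]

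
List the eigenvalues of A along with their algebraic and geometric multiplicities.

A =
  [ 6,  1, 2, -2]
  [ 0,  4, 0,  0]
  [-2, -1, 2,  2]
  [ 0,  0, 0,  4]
λ = 4: alg = 4, geom = 3

Step 1 — factor the characteristic polynomial to read off the algebraic multiplicities:
  χ_A(x) = (x - 4)^4

Step 2 — compute geometric multiplicities via the rank-nullity identity g(λ) = n − rank(A − λI):
  rank(A − (4)·I) = 1, so dim ker(A − (4)·I) = n − 1 = 3

Summary:
  λ = 4: algebraic multiplicity = 4, geometric multiplicity = 3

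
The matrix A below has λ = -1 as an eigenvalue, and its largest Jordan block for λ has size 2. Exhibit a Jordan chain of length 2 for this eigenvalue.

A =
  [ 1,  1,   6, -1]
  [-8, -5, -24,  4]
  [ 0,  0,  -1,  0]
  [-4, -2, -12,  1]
A Jordan chain for λ = -1 of length 2:
v_1 = (2, -8, 0, -4)ᵀ
v_2 = (1, 0, 0, 0)ᵀ

Let N = A − (-1)·I. We want v_2 with N^2 v_2 = 0 but N^1 v_2 ≠ 0; then v_{j-1} := N · v_j for j = 2, …, 2.

Pick v_2 = (1, 0, 0, 0)ᵀ.
Then v_1 = N · v_2 = (2, -8, 0, -4)ᵀ.

Sanity check: (A − (-1)·I) v_1 = (0, 0, 0, 0)ᵀ = 0. ✓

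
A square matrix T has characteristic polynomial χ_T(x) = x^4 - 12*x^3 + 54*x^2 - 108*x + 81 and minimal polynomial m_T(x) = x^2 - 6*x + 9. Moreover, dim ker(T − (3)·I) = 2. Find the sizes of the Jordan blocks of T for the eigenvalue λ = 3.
Block sizes for λ = 3: [2, 2]

Step 1 — from the characteristic polynomial, algebraic multiplicity of λ = 3 is 4. From dim ker(T − (3)·I) = 2, there are exactly 2 Jordan blocks for λ = 3.
Step 2 — from the minimal polynomial, the factor (x − 3)^2 tells us the largest block for λ = 3 has size 2.
Step 3 — with total size 4, 2 blocks, and largest block 2, the block sizes (in nonincreasing order) are [2, 2].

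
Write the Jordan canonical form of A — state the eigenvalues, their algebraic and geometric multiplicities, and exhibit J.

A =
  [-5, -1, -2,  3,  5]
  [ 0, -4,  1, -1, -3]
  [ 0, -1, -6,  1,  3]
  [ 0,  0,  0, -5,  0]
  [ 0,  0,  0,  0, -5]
J_3(-5) ⊕ J_1(-5) ⊕ J_1(-5)

The characteristic polynomial is
  det(x·I − A) = x^5 + 25*x^4 + 250*x^3 + 1250*x^2 + 3125*x + 3125 = (x + 5)^5

Eigenvalues and multiplicities (the geometric multiplicity of λ is n − rank(A − λI), which equals the number of Jordan blocks for λ):
  λ = -5: algebraic multiplicity = 5, geometric multiplicity = 3

Determining the block sizes for each eigenvalue:
  λ = -5: with am = 5 and gm = 3, the partition is not yet determined (e.g. several partitions of 5 into 3 parts exist). Let N = A − (-5)·I. Computing rank(N^1) = 2, rank(N^2) = 1, rank(N^3) = 0; the number of blocks of size ≥ j is rank(N^{j−1}) − rank(N^j), giving [3, 1, 1]. So we have 1 block(s) of size 3, 2 block(s) of size 1 → block sizes [3, 1, 1]

Assembling the blocks gives a Jordan form
J =
  [-5,  1,  0,  0,  0]
  [ 0, -5,  1,  0,  0]
  [ 0,  0, -5,  0,  0]
  [ 0,  0,  0, -5,  0]
  [ 0,  0,  0,  0, -5]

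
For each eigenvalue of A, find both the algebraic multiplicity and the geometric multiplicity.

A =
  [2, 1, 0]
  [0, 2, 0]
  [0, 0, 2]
λ = 2: alg = 3, geom = 2

Step 1 — factor the characteristic polynomial to read off the algebraic multiplicities:
  χ_A(x) = (x - 2)^3

Step 2 — compute geometric multiplicities via the rank-nullity identity g(λ) = n − rank(A − λI):
  rank(A − (2)·I) = 1, so dim ker(A − (2)·I) = n − 1 = 2

Summary:
  λ = 2: algebraic multiplicity = 3, geometric multiplicity = 2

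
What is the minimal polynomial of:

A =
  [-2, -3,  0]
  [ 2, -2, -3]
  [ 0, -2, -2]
x^3 + 6*x^2 + 12*x + 8

The characteristic polynomial is χ_A(x) = (x + 2)^3, so the eigenvalues are known. The minimal polynomial is
  m_A(x) = Π_λ (x − λ)^{k_λ}
where k_λ is the size of the *largest* Jordan block for λ (equivalently, the smallest k with (A − λI)^k v = 0 for every generalised eigenvector v of λ).

  λ = -2: largest Jordan block has size 3, contributing (x + 2)^3

So m_A(x) = (x + 2)^3 = x^3 + 6*x^2 + 12*x + 8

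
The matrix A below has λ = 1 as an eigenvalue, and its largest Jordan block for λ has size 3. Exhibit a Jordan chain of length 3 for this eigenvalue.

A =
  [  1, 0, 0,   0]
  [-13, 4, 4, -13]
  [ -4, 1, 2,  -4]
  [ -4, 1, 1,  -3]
A Jordan chain for λ = 1 of length 3:
v_1 = (0, -3, -1, -1)ᵀ
v_2 = (0, -13, -4, -4)ᵀ
v_3 = (1, 0, 0, 0)ᵀ

Let N = A − (1)·I. We want v_3 with N^3 v_3 = 0 but N^2 v_3 ≠ 0; then v_{j-1} := N · v_j for j = 3, …, 2.

Pick v_3 = (1, 0, 0, 0)ᵀ.
Then v_2 = N · v_3 = (0, -13, -4, -4)ᵀ.
Then v_1 = N · v_2 = (0, -3, -1, -1)ᵀ.

Sanity check: (A − (1)·I) v_1 = (0, 0, 0, 0)ᵀ = 0. ✓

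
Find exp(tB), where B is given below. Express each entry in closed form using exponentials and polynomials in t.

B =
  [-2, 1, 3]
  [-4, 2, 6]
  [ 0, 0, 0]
e^{tB} =
  [1 - 2*t, t, 3*t]
  [-4*t, 2*t + 1, 6*t]
  [0, 0, 1]

Strategy: write B = P · J · P⁻¹ where J is a Jordan canonical form, so e^{tB} = P · e^{tJ} · P⁻¹, and e^{tJ} can be computed block-by-block.

B has Jordan form
J =
  [0, 1, 0]
  [0, 0, 0]
  [0, 0, 0]
(up to reordering of blocks).

Per-block formulas:
  For a 1×1 block at λ = 0: exp(t · [0]) = [e^(0t)].
  For a 2×2 Jordan block J_2(0): exp(t · J_2(0)) = e^(0t)·(I + t·N), where N is the 2×2 nilpotent shift.

After assembling e^{tJ} and conjugating by P, we get:

e^{tB} =
  [1 - 2*t, t, 3*t]
  [-4*t, 2*t + 1, 6*t]
  [0, 0, 1]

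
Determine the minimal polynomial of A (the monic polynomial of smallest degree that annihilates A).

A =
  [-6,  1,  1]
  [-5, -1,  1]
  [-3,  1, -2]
x^3 + 9*x^2 + 27*x + 27

The characteristic polynomial is χ_A(x) = (x + 3)^3, so the eigenvalues are known. The minimal polynomial is
  m_A(x) = Π_λ (x − λ)^{k_λ}
where k_λ is the size of the *largest* Jordan block for λ (equivalently, the smallest k with (A − λI)^k v = 0 for every generalised eigenvector v of λ).

  λ = -3: largest Jordan block has size 3, contributing (x + 3)^3

So m_A(x) = (x + 3)^3 = x^3 + 9*x^2 + 27*x + 27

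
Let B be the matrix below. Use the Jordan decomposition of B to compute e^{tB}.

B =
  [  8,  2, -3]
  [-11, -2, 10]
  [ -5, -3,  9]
e^{tB} =
  [t^2*exp(5*t) + 3*t*exp(5*t) + exp(5*t), t^2*exp(5*t)/2 + 2*t*exp(5*t), -t^2*exp(5*t)/2 - 3*t*exp(5*t)]
  [-3*t^2*exp(5*t) - 11*t*exp(5*t), -3*t^2*exp(5*t)/2 - 7*t*exp(5*t) + exp(5*t), 3*t^2*exp(5*t)/2 + 10*t*exp(5*t)]
  [-t^2*exp(5*t) - 5*t*exp(5*t), -t^2*exp(5*t)/2 - 3*t*exp(5*t), t^2*exp(5*t)/2 + 4*t*exp(5*t) + exp(5*t)]

Strategy: write B = P · J · P⁻¹ where J is a Jordan canonical form, so e^{tB} = P · e^{tJ} · P⁻¹, and e^{tJ} can be computed block-by-block.

B has Jordan form
J =
  [5, 1, 0]
  [0, 5, 1]
  [0, 0, 5]
(up to reordering of blocks).

Per-block formulas:
  For a 3×3 Jordan block J_3(5): exp(t · J_3(5)) = e^(5t)·(I + t·N + (t^2/2)·N^2), where N is the 3×3 nilpotent shift.

After assembling e^{tJ} and conjugating by P, we get:

e^{tB} =
  [t^2*exp(5*t) + 3*t*exp(5*t) + exp(5*t), t^2*exp(5*t)/2 + 2*t*exp(5*t), -t^2*exp(5*t)/2 - 3*t*exp(5*t)]
  [-3*t^2*exp(5*t) - 11*t*exp(5*t), -3*t^2*exp(5*t)/2 - 7*t*exp(5*t) + exp(5*t), 3*t^2*exp(5*t)/2 + 10*t*exp(5*t)]
  [-t^2*exp(5*t) - 5*t*exp(5*t), -t^2*exp(5*t)/2 - 3*t*exp(5*t), t^2*exp(5*t)/2 + 4*t*exp(5*t) + exp(5*t)]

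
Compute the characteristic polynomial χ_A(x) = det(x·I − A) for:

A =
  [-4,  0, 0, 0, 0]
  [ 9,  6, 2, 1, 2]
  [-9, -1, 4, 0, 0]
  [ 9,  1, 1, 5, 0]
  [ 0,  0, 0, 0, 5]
x^5 - 16*x^4 + 70*x^3 + 100*x^2 - 1375*x + 2500

Expanding det(x·I − A) (e.g. by cofactor expansion or by noting that A is similar to its Jordan form J, which has the same characteristic polynomial as A) gives
  χ_A(x) = x^5 - 16*x^4 + 70*x^3 + 100*x^2 - 1375*x + 2500
which factors as (x - 5)^4*(x + 4). The eigenvalues (with algebraic multiplicities) are λ = -4 with multiplicity 1, λ = 5 with multiplicity 4.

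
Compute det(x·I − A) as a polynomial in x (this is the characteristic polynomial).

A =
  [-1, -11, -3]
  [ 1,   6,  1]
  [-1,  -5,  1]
x^3 - 6*x^2 + 12*x - 8

Expanding det(x·I − A) (e.g. by cofactor expansion or by noting that A is similar to its Jordan form J, which has the same characteristic polynomial as A) gives
  χ_A(x) = x^3 - 6*x^2 + 12*x - 8
which factors as (x - 2)^3. The eigenvalues (with algebraic multiplicities) are λ = 2 with multiplicity 3.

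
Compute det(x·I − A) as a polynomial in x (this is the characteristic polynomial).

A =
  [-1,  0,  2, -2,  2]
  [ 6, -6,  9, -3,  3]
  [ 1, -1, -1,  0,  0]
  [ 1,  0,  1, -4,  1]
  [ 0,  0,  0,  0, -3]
x^5 + 15*x^4 + 90*x^3 + 270*x^2 + 405*x + 243

Expanding det(x·I − A) (e.g. by cofactor expansion or by noting that A is similar to its Jordan form J, which has the same characteristic polynomial as A) gives
  χ_A(x) = x^5 + 15*x^4 + 90*x^3 + 270*x^2 + 405*x + 243
which factors as (x + 3)^5. The eigenvalues (with algebraic multiplicities) are λ = -3 with multiplicity 5.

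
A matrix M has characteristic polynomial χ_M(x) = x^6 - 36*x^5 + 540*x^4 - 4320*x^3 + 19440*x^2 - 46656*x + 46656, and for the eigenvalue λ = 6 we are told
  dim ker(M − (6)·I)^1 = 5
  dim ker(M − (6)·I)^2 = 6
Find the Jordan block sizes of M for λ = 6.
Block sizes for λ = 6: [2, 1, 1, 1, 1]

From the dimensions of kernels of powers, the number of Jordan blocks of size at least j is d_j − d_{j−1} where d_j = dim ker(N^j) (with d_0 = 0). Computing the differences gives [5, 1].
The number of blocks of size exactly k is (#blocks of size ≥ k) − (#blocks of size ≥ k + 1), so the partition is: 4 block(s) of size 1, 1 block(s) of size 2.
In nonincreasing order the block sizes are [2, 1, 1, 1, 1].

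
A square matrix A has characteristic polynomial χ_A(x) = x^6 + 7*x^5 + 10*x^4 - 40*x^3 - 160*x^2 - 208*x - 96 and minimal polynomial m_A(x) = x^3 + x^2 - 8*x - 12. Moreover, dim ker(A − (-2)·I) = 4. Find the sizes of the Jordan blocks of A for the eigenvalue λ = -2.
Block sizes for λ = -2: [2, 1, 1, 1]

Step 1 — from the characteristic polynomial, algebraic multiplicity of λ = -2 is 5. From dim ker(A − (-2)·I) = 4, there are exactly 4 Jordan blocks for λ = -2.
Step 2 — from the minimal polynomial, the factor (x + 2)^2 tells us the largest block for λ = -2 has size 2.
Step 3 — with total size 5, 4 blocks, and largest block 2, the block sizes (in nonincreasing order) are [2, 1, 1, 1].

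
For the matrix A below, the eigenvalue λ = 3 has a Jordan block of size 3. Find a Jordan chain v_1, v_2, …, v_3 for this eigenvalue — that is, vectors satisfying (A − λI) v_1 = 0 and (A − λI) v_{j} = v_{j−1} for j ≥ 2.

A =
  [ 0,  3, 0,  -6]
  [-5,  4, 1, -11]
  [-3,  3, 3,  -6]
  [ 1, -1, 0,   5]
A Jordan chain for λ = 3 of length 3:
v_1 = (-12, -4, -12, 4)ᵀ
v_2 = (-3, -5, -3, 1)ᵀ
v_3 = (1, 0, 0, 0)ᵀ

Let N = A − (3)·I. We want v_3 with N^3 v_3 = 0 but N^2 v_3 ≠ 0; then v_{j-1} := N · v_j for j = 3, …, 2.

Pick v_3 = (1, 0, 0, 0)ᵀ.
Then v_2 = N · v_3 = (-3, -5, -3, 1)ᵀ.
Then v_1 = N · v_2 = (-12, -4, -12, 4)ᵀ.

Sanity check: (A − (3)·I) v_1 = (0, 0, 0, 0)ᵀ = 0. ✓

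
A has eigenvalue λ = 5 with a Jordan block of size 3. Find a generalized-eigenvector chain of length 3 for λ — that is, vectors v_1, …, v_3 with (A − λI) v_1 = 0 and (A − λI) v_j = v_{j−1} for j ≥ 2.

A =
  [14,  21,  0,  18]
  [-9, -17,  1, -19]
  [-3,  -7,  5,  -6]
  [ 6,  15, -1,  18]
A Jordan chain for λ = 5 of length 3:
v_1 = (-3, 3, 1, -2)ᵀ
v_2 = (21, -22, -7, 15)ᵀ
v_3 = (0, 1, 0, 0)ᵀ

Let N = A − (5)·I. We want v_3 with N^3 v_3 = 0 but N^2 v_3 ≠ 0; then v_{j-1} := N · v_j for j = 3, …, 2.

Pick v_3 = (0, 1, 0, 0)ᵀ.
Then v_2 = N · v_3 = (21, -22, -7, 15)ᵀ.
Then v_1 = N · v_2 = (-3, 3, 1, -2)ᵀ.

Sanity check: (A − (5)·I) v_1 = (0, 0, 0, 0)ᵀ = 0. ✓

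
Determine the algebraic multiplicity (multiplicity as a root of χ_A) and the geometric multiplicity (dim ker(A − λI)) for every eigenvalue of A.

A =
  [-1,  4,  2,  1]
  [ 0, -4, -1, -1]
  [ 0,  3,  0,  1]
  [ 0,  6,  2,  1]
λ = -1: alg = 4, geom = 2

Step 1 — factor the characteristic polynomial to read off the algebraic multiplicities:
  χ_A(x) = (x + 1)^4

Step 2 — compute geometric multiplicities via the rank-nullity identity g(λ) = n − rank(A − λI):
  rank(A − (-1)·I) = 2, so dim ker(A − (-1)·I) = n − 2 = 2

Summary:
  λ = -1: algebraic multiplicity = 4, geometric multiplicity = 2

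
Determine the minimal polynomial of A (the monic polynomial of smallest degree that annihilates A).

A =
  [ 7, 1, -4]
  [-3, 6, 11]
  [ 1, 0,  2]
x^3 - 15*x^2 + 75*x - 125

The characteristic polynomial is χ_A(x) = (x - 5)^3, so the eigenvalues are known. The minimal polynomial is
  m_A(x) = Π_λ (x − λ)^{k_λ}
where k_λ is the size of the *largest* Jordan block for λ (equivalently, the smallest k with (A − λI)^k v = 0 for every generalised eigenvector v of λ).

  λ = 5: largest Jordan block has size 3, contributing (x − 5)^3

So m_A(x) = (x - 5)^3 = x^3 - 15*x^2 + 75*x - 125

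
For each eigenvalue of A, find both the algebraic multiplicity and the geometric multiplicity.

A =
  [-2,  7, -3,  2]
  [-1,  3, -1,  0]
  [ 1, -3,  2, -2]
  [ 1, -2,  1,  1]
λ = 1: alg = 4, geom = 2

Step 1 — factor the characteristic polynomial to read off the algebraic multiplicities:
  χ_A(x) = (x - 1)^4

Step 2 — compute geometric multiplicities via the rank-nullity identity g(λ) = n − rank(A − λI):
  rank(A − (1)·I) = 2, so dim ker(A − (1)·I) = n − 2 = 2

Summary:
  λ = 1: algebraic multiplicity = 4, geometric multiplicity = 2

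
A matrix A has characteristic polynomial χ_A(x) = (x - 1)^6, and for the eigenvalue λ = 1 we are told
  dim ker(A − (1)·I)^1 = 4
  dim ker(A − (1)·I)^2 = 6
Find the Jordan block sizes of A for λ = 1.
Block sizes for λ = 1: [2, 2, 1, 1]

From the dimensions of kernels of powers, the number of Jordan blocks of size at least j is d_j − d_{j−1} where d_j = dim ker(N^j) (with d_0 = 0). Computing the differences gives [4, 2].
The number of blocks of size exactly k is (#blocks of size ≥ k) − (#blocks of size ≥ k + 1), so the partition is: 2 block(s) of size 1, 2 block(s) of size 2.
In nonincreasing order the block sizes are [2, 2, 1, 1].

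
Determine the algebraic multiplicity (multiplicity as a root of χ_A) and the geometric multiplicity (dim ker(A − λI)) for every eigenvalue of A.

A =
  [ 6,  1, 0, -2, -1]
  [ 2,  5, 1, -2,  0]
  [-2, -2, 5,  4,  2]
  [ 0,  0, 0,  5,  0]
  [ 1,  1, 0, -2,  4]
λ = 5: alg = 5, geom = 3

Step 1 — factor the characteristic polynomial to read off the algebraic multiplicities:
  χ_A(x) = (x - 5)^5

Step 2 — compute geometric multiplicities via the rank-nullity identity g(λ) = n − rank(A − λI):
  rank(A − (5)·I) = 2, so dim ker(A − (5)·I) = n − 2 = 3

Summary:
  λ = 5: algebraic multiplicity = 5, geometric multiplicity = 3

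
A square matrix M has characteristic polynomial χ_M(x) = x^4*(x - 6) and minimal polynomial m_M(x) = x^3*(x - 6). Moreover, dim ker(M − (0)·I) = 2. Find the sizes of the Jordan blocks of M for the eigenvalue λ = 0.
Block sizes for λ = 0: [3, 1]

Step 1 — from the characteristic polynomial, algebraic multiplicity of λ = 0 is 4. From dim ker(M − (0)·I) = 2, there are exactly 2 Jordan blocks for λ = 0.
Step 2 — from the minimal polynomial, the factor (x − 0)^3 tells us the largest block for λ = 0 has size 3.
Step 3 — with total size 4, 2 blocks, and largest block 3, the block sizes (in nonincreasing order) are [3, 1].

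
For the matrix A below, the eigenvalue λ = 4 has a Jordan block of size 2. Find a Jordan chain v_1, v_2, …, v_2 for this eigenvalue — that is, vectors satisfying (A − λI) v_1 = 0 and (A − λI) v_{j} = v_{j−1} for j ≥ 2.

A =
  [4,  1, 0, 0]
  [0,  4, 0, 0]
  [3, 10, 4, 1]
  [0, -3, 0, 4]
A Jordan chain for λ = 4 of length 2:
v_1 = (0, 0, 3, 0)ᵀ
v_2 = (1, 0, 0, 0)ᵀ

Let N = A − (4)·I. We want v_2 with N^2 v_2 = 0 but N^1 v_2 ≠ 0; then v_{j-1} := N · v_j for j = 2, …, 2.

Pick v_2 = (1, 0, 0, 0)ᵀ.
Then v_1 = N · v_2 = (0, 0, 3, 0)ᵀ.

Sanity check: (A − (4)·I) v_1 = (0, 0, 0, 0)ᵀ = 0. ✓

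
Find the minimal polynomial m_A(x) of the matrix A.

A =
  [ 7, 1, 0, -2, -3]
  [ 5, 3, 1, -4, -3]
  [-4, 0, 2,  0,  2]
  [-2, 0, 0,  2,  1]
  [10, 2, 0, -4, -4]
x^3 - 6*x^2 + 12*x - 8

The characteristic polynomial is χ_A(x) = (x - 2)^5, so the eigenvalues are known. The minimal polynomial is
  m_A(x) = Π_λ (x − λ)^{k_λ}
where k_λ is the size of the *largest* Jordan block for λ (equivalently, the smallest k with (A − λI)^k v = 0 for every generalised eigenvector v of λ).

  λ = 2: largest Jordan block has size 3, contributing (x − 2)^3

So m_A(x) = (x - 2)^3 = x^3 - 6*x^2 + 12*x - 8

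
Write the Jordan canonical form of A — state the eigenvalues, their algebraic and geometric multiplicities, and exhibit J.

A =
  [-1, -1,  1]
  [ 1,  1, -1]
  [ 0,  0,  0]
J_2(0) ⊕ J_1(0)

The characteristic polynomial is
  det(x·I − A) = x^3

Eigenvalues and multiplicities (the geometric multiplicity of λ is n − rank(A − λI), which equals the number of Jordan blocks for λ):
  λ = 0: algebraic multiplicity = 3, geometric multiplicity = 2

Determining the block sizes for each eigenvalue:
  λ = 0: 2 blocks summing to 3 forces exactly one block of size 2 and the rest size 1 → block sizes [2, 1]

Assembling the blocks gives a Jordan form
J =
  [0, 1, 0]
  [0, 0, 0]
  [0, 0, 0]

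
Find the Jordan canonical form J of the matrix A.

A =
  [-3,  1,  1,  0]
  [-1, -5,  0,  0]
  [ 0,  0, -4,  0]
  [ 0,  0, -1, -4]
J_3(-4) ⊕ J_1(-4)

The characteristic polynomial is
  det(x·I − A) = x^4 + 16*x^3 + 96*x^2 + 256*x + 256 = (x + 4)^4

Eigenvalues and multiplicities (the geometric multiplicity of λ is n − rank(A − λI), which equals the number of Jordan blocks for λ):
  λ = -4: algebraic multiplicity = 4, geometric multiplicity = 2

Determining the block sizes for each eigenvalue:
  λ = -4: with am = 4 and gm = 2, the partition is not yet determined (e.g. several partitions of 4 into 2 parts exist). Let N = A − (-4)·I. Computing rank(N^1) = 2, rank(N^2) = 1, rank(N^3) = 0; the number of blocks of size ≥ j is rank(N^{j−1}) − rank(N^j), giving [2, 1, 1]. So we have 1 block(s) of size 3, 1 block(s) of size 1 → block sizes [3, 1]

Assembling the blocks gives a Jordan form
J =
  [-4,  1,  0,  0]
  [ 0, -4,  1,  0]
  [ 0,  0, -4,  0]
  [ 0,  0,  0, -4]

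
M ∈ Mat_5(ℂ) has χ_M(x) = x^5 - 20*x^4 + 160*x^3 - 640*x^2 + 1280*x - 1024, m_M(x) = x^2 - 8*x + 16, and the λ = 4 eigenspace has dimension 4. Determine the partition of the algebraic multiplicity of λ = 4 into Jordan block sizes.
Block sizes for λ = 4: [2, 1, 1, 1]

Step 1 — from the characteristic polynomial, algebraic multiplicity of λ = 4 is 5. From dim ker(M − (4)·I) = 4, there are exactly 4 Jordan blocks for λ = 4.
Step 2 — from the minimal polynomial, the factor (x − 4)^2 tells us the largest block for λ = 4 has size 2.
Step 3 — with total size 5, 4 blocks, and largest block 2, the block sizes (in nonincreasing order) are [2, 1, 1, 1].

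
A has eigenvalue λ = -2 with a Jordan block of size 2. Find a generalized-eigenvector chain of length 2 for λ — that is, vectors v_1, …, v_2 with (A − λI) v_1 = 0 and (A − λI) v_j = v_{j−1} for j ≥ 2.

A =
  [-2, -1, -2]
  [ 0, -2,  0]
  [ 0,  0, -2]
A Jordan chain for λ = -2 of length 2:
v_1 = (-1, 0, 0)ᵀ
v_2 = (0, 1, 0)ᵀ

Let N = A − (-2)·I. We want v_2 with N^2 v_2 = 0 but N^1 v_2 ≠ 0; then v_{j-1} := N · v_j for j = 2, …, 2.

Pick v_2 = (0, 1, 0)ᵀ.
Then v_1 = N · v_2 = (-1, 0, 0)ᵀ.

Sanity check: (A − (-2)·I) v_1 = (0, 0, 0)ᵀ = 0. ✓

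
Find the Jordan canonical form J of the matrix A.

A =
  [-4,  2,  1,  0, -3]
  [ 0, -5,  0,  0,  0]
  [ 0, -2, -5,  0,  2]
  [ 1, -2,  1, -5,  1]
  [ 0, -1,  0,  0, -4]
J_1(-5) ⊕ J_1(-5) ⊕ J_1(-5) ⊕ J_2(-4)

The characteristic polynomial is
  det(x·I − A) = x^5 + 23*x^4 + 211*x^3 + 965*x^2 + 2200*x + 2000 = (x + 4)^2*(x + 5)^3

Eigenvalues and multiplicities (the geometric multiplicity of λ is n − rank(A − λI), which equals the number of Jordan blocks for λ):
  λ = -5: algebraic multiplicity = 3, geometric multiplicity = 3
  λ = -4: algebraic multiplicity = 2, geometric multiplicity = 1

Determining the block sizes for each eigenvalue:
  λ = -5: gm = am = 3, so every block has size 1 → block sizes [1, 1, 1]
  λ = -4: one block (gm = 1), so the single block has size am = 2 → block sizes [2]

Assembling the blocks gives a Jordan form
J =
  [-5,  0,  0,  0,  0]
  [ 0, -5,  0,  0,  0]
  [ 0,  0, -5,  0,  0]
  [ 0,  0,  0, -4,  1]
  [ 0,  0,  0,  0, -4]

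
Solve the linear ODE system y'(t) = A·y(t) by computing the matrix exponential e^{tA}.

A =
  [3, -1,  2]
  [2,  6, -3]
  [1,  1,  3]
e^{tA} =
  [t^2*exp(4*t)/2 - t*exp(4*t) + exp(4*t), t^2*exp(4*t)/2 - t*exp(4*t), -t^2*exp(4*t)/2 + 2*t*exp(4*t)]
  [-t^2*exp(4*t)/2 + 2*t*exp(4*t), -t^2*exp(4*t)/2 + 2*t*exp(4*t) + exp(4*t), t^2*exp(4*t)/2 - 3*t*exp(4*t)]
  [t*exp(4*t), t*exp(4*t), -t*exp(4*t) + exp(4*t)]

Strategy: write A = P · J · P⁻¹ where J is a Jordan canonical form, so e^{tA} = P · e^{tJ} · P⁻¹, and e^{tJ} can be computed block-by-block.

A has Jordan form
J =
  [4, 1, 0]
  [0, 4, 1]
  [0, 0, 4]
(up to reordering of blocks).

Per-block formulas:
  For a 3×3 Jordan block J_3(4): exp(t · J_3(4)) = e^(4t)·(I + t·N + (t^2/2)·N^2), where N is the 3×3 nilpotent shift.

After assembling e^{tJ} and conjugating by P, we get:

e^{tA} =
  [t^2*exp(4*t)/2 - t*exp(4*t) + exp(4*t), t^2*exp(4*t)/2 - t*exp(4*t), -t^2*exp(4*t)/2 + 2*t*exp(4*t)]
  [-t^2*exp(4*t)/2 + 2*t*exp(4*t), -t^2*exp(4*t)/2 + 2*t*exp(4*t) + exp(4*t), t^2*exp(4*t)/2 - 3*t*exp(4*t)]
  [t*exp(4*t), t*exp(4*t), -t*exp(4*t) + exp(4*t)]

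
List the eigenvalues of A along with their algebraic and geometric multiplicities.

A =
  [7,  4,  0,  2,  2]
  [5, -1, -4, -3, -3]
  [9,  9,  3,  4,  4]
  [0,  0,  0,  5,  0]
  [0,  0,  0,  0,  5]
λ = 3: alg = 3, geom = 1; λ = 5: alg = 2, geom = 2

Step 1 — factor the characteristic polynomial to read off the algebraic multiplicities:
  χ_A(x) = (x - 5)^2*(x - 3)^3

Step 2 — compute geometric multiplicities via the rank-nullity identity g(λ) = n − rank(A − λI):
  rank(A − (3)·I) = 4, so dim ker(A − (3)·I) = n − 4 = 1
  rank(A − (5)·I) = 3, so dim ker(A − (5)·I) = n − 3 = 2

Summary:
  λ = 3: algebraic multiplicity = 3, geometric multiplicity = 1
  λ = 5: algebraic multiplicity = 2, geometric multiplicity = 2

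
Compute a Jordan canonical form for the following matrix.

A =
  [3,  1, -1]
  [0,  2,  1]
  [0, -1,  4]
J_2(3) ⊕ J_1(3)

The characteristic polynomial is
  det(x·I − A) = x^3 - 9*x^2 + 27*x - 27 = (x - 3)^3

Eigenvalues and multiplicities (the geometric multiplicity of λ is n − rank(A − λI), which equals the number of Jordan blocks for λ):
  λ = 3: algebraic multiplicity = 3, geometric multiplicity = 2

Determining the block sizes for each eigenvalue:
  λ = 3: 2 blocks summing to 3 forces exactly one block of size 2 and the rest size 1 → block sizes [2, 1]

Assembling the blocks gives a Jordan form
J =
  [3, 1, 0]
  [0, 3, 0]
  [0, 0, 3]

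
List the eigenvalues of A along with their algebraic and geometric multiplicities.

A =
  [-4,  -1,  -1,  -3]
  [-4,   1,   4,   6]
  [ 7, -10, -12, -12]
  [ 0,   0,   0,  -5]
λ = -5: alg = 4, geom = 2

Step 1 — factor the characteristic polynomial to read off the algebraic multiplicities:
  χ_A(x) = (x + 5)^4

Step 2 — compute geometric multiplicities via the rank-nullity identity g(λ) = n − rank(A − λI):
  rank(A − (-5)·I) = 2, so dim ker(A − (-5)·I) = n − 2 = 2

Summary:
  λ = -5: algebraic multiplicity = 4, geometric multiplicity = 2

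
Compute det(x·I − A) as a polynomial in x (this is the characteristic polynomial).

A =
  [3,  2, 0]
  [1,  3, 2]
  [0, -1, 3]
x^3 - 9*x^2 + 27*x - 27

Expanding det(x·I − A) (e.g. by cofactor expansion or by noting that A is similar to its Jordan form J, which has the same characteristic polynomial as A) gives
  χ_A(x) = x^3 - 9*x^2 + 27*x - 27
which factors as (x - 3)^3. The eigenvalues (with algebraic multiplicities) are λ = 3 with multiplicity 3.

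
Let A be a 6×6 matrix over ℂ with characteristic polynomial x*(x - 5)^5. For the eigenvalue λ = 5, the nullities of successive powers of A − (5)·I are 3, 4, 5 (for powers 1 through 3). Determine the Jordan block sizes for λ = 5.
Block sizes for λ = 5: [3, 1, 1]

From the dimensions of kernels of powers, the number of Jordan blocks of size at least j is d_j − d_{j−1} where d_j = dim ker(N^j) (with d_0 = 0). Computing the differences gives [3, 1, 1].
The number of blocks of size exactly k is (#blocks of size ≥ k) − (#blocks of size ≥ k + 1), so the partition is: 2 block(s) of size 1, 1 block(s) of size 3.
In nonincreasing order the block sizes are [3, 1, 1].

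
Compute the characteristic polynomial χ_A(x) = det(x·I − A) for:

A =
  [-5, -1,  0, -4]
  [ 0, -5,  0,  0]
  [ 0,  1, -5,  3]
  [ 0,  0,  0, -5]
x^4 + 20*x^3 + 150*x^2 + 500*x + 625

Expanding det(x·I − A) (e.g. by cofactor expansion or by noting that A is similar to its Jordan form J, which has the same characteristic polynomial as A) gives
  χ_A(x) = x^4 + 20*x^3 + 150*x^2 + 500*x + 625
which factors as (x + 5)^4. The eigenvalues (with algebraic multiplicities) are λ = -5 with multiplicity 4.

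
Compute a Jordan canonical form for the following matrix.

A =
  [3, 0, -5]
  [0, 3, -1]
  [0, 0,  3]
J_2(3) ⊕ J_1(3)

The characteristic polynomial is
  det(x·I − A) = x^3 - 9*x^2 + 27*x - 27 = (x - 3)^3

Eigenvalues and multiplicities (the geometric multiplicity of λ is n − rank(A − λI), which equals the number of Jordan blocks for λ):
  λ = 3: algebraic multiplicity = 3, geometric multiplicity = 2

Determining the block sizes for each eigenvalue:
  λ = 3: 2 blocks summing to 3 forces exactly one block of size 2 and the rest size 1 → block sizes [2, 1]

Assembling the blocks gives a Jordan form
J =
  [3, 1, 0]
  [0, 3, 0]
  [0, 0, 3]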